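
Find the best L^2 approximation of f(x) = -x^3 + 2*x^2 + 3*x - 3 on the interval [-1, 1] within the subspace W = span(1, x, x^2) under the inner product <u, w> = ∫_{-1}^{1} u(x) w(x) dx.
g(x) = 2*x^2 + 12*x/5 - 3

The best approximation g ∈ W is the orthogonal projection of f onto W. Writing g = a_0 + a_1 x + a_2 x^2, the coefficients solve the normal equations G · a = b where
  G_{ij} = <φ_i, φ_j> and b_i = <f, φ_i>, with φ_0 = 1, φ_1 = x, φ_2 = x^2.
G =
  [2, 0, 2/3]
  [0, 2/3, 0]
  [2/3, 0, 2/5],
b = (-14/3, 8/5, -6/5).
Solving gives a_0 = -3, a_1 = 12/5, a_2 = 2, so
  g(x) = 2*x^2 + 12*x/5 - 3.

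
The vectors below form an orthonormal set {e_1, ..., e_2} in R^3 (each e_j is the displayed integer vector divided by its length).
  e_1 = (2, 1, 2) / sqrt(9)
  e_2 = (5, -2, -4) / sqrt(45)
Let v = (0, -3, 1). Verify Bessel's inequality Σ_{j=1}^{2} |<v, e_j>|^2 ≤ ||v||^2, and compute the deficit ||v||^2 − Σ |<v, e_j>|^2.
Σ |<v, e_j>|^2 = 1/5; ||v||^2 = 10; deficit = 49/5

Write each e_j = u_j / sqrt(<u_j, u_j>) where u_j is the displayed integer vector. Then <v, e_j> = <v, u_j> / sqrt(<u_j, u_j>), so |<v, e_j>|^2 = <v, u_j>^2 / <u_j, u_j>.
Coefficients: <v, e_1> = -1/sqrt(9), <v, e_2> = 2/sqrt(45).
Square and sum: Σ |<v, e_j>|^2 = 1/5.
Compute ||v||^2 = v·v = 10.
Deficit = 10 − 1/5 = 49/5 ≥ 0, confirming Bessel's inequality. (The deficit equals ||v − Σ <v,e_j> e_j||^2, the squared distance from v to span{e_j}.)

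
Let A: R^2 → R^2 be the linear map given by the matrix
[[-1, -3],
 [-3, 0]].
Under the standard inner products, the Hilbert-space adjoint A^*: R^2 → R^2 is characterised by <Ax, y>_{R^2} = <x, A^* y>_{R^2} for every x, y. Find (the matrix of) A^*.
A^* = A^T =
[[-1, -3],
 [-3, 0]]

For real matrices with standard dot products, the defining identity <Ax, y> = <x, A^* y> gives (Ax)^T y = x^T (A^*) y, i.e. x^T A^T y = x^T (A^*) y. Since this holds for all x, y, we must have A^* = A^T. Therefore
A^* =
[[-1, -3],
 [-3, 0]].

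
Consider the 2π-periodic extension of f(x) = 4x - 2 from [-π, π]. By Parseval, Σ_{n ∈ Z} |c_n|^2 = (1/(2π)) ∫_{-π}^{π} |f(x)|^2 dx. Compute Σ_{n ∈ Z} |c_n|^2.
Σ |c_n|^2 = 16π^2/3 + 4

Expand and integrate term by term over [-π, π]:
  ∫ (4x)^2 dx = 16·(2π^3/3); ∫ 2·4·(-2)·x dx = 0 (odd integrand); ∫ (-2)^2 dx = 4·2π.
So (1/(2π)) ∫_{-π}^{π} (4x - 2)^2 dx = 16π^2/3 + 4 = 16π^2/3 + 4.
Parseval ⇒ Σ |c_n|^2 = 16π^2/3 + 4.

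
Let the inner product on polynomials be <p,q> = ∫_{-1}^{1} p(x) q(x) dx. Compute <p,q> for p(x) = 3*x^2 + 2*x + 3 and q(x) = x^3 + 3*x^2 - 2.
<p,q> = -28/5

Expand the product: p(x)·q(x) = 3*x^5 + 11*x^4 + 9*x^3 + 3*x^2 - 4*x - 6.
∫_{-1}^{1} of each monomial x^k gives [2/(k+1) if k even, 0 if k odd]. Integrating term-by-term (or equivalently evaluating the antiderivative F(x) = x^6/2 + 11*x^5/5 + 9*x^4/4 + x^3 - 2*x^2 - 6*x at the endpoints):
  F(1) − F(−1) = -41/20 − (71/20) = -28/5.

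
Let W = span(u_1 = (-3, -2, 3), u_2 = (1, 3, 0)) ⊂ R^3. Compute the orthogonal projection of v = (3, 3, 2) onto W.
proj_W(v) = (129/139, 513/139, 54/139)

Set up U = [u_1 | ... | u_2] ∈ R^(3×2). The projector onto W = col(U) is P = U (U^T U)^(-1) U^T.
Compute U^T U =
  [22, -9]
  [-9, 10],
and U^T v = (-9, 12).
Solve U^T U · c = U^T v for the coefficients: c = (18/139, 183/139). The projection is proj_W(v) = U c.
Check: (v - proj_W(v)) · u_1 = 0  (should be 0).
Check: (v - proj_W(v)) · u_2 = 0  (should be 0).
Result: proj_W(v) = (129/139, 513/139, 54/139).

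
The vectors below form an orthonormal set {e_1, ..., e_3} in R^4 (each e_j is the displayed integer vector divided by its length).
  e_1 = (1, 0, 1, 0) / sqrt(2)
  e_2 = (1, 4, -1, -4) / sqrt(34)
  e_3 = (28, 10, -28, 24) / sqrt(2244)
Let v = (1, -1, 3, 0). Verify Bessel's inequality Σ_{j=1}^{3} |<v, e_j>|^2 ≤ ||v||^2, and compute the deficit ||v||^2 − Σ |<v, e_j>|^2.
Σ |<v, e_j>|^2 = 11; ||v||^2 = 11; deficit = 0

Write each e_j = u_j / sqrt(<u_j, u_j>) where u_j is the displayed integer vector. Then <v, e_j> = <v, u_j> / sqrt(<u_j, u_j>), so |<v, e_j>|^2 = <v, u_j>^2 / <u_j, u_j>.
Coefficients: <v, e_1> = 4/sqrt(2), <v, e_2> = -6/sqrt(34), <v, e_3> = -66/sqrt(2244).
Square and sum: Σ |<v, e_j>|^2 = 11.
Compute ||v||^2 = v·v = 11.
Deficit = 11 − 11 = 0 ≥ 0, confirming Bessel's inequality. (The deficit equals ||v − Σ <v,e_j> e_j||^2, the squared distance from v to span{e_j}.)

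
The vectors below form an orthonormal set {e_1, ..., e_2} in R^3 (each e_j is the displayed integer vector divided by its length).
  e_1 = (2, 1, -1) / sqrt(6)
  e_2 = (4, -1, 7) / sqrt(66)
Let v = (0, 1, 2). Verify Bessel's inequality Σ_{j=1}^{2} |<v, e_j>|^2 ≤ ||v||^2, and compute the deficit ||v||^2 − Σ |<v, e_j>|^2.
Σ |<v, e_j>|^2 = 30/11; ||v||^2 = 5; deficit = 25/11

Write each e_j = u_j / sqrt(<u_j, u_j>) where u_j is the displayed integer vector. Then <v, e_j> = <v, u_j> / sqrt(<u_j, u_j>), so |<v, e_j>|^2 = <v, u_j>^2 / <u_j, u_j>.
Coefficients: <v, e_1> = -1/sqrt(6), <v, e_2> = 13/sqrt(66).
Square and sum: Σ |<v, e_j>|^2 = 30/11.
Compute ||v||^2 = v·v = 5.
Deficit = 5 − 30/11 = 25/11 ≥ 0, confirming Bessel's inequality. (The deficit equals ||v − Σ <v,e_j> e_j||^2, the squared distance from v to span{e_j}.)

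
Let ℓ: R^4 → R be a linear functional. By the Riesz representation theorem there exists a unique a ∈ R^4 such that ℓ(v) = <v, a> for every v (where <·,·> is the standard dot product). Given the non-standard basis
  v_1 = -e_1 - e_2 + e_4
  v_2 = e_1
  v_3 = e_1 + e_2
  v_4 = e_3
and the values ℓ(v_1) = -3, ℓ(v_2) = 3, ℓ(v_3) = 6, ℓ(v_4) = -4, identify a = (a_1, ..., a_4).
a = (3, 3, -4, 3)

Write a = (a_1, ..., a_4) in the standard basis. For each basis vector v_i, ℓ(v_i) = <v_i, a> is a linear equation in the a_j's. Collect the n equations into a matrix system V a = ℓ, where row i of V is v_i (expressed in the standard basis). Since V is invertible (lower-triangular with 1s on the diagonal, up to permutation), solve by back-substitution:
  V =
[[-1, -1, 0, 1],
 [1, 0, 0, 0],
 [1, 1, 0, 0],
 [0, 0, 1, 0]]
  V a = (-3, 3, 6, -4)
Solving gives a = (3, 3, -4, 3).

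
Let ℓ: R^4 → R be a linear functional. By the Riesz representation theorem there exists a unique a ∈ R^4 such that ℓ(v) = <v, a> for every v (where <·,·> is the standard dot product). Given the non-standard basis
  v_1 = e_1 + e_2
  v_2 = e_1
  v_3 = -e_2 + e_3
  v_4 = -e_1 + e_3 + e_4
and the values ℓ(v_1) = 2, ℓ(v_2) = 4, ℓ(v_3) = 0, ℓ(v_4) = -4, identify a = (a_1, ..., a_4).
a = (4, -2, -2, 2)

Write a = (a_1, ..., a_4) in the standard basis. For each basis vector v_i, ℓ(v_i) = <v_i, a> is a linear equation in the a_j's. Collect the n equations into a matrix system V a = ℓ, where row i of V is v_i (expressed in the standard basis). Since V is invertible (lower-triangular with 1s on the diagonal, up to permutation), solve by back-substitution:
  V =
[[1, 1, 0, 0],
 [1, 0, 0, 0],
 [0, -1, 1, 0],
 [-1, 0, 1, 1]]
  V a = (2, 4, 0, -4)
Solving gives a = (4, -2, -2, 2).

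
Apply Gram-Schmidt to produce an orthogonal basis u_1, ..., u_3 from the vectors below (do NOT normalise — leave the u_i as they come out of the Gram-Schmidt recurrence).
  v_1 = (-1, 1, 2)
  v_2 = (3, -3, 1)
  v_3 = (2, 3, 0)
Orthogonal basis:
  u_1 = (-1, 1, 2)
  u_2 = (7/3, -7/3, 7/3)
  u_3 = (5/2, 5/2, 0)

Apply the Gram-Schmidt recurrence
  u_1 = v_1
  u_i = v_i − Σ_{j<i} ((v_i · u_j) / (u_j · u_j)) · u_j.

Step by step this gives:
  u_1 = (-1, 1, 2)
  u_2 = (7/3, -7/3, 7/3)
  u_3 = (5/2, 5/2, 0)

Orthogonality check:
  u_2 · u_1 = 0 (should be 0)
  u_3 · u_1 = 0 (should be 0)
  u_3 · u_2 = 0 (should be 0)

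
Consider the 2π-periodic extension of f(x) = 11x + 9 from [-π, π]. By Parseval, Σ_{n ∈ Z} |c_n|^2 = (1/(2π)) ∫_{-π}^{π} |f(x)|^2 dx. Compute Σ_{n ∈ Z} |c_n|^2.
Σ |c_n|^2 = 121π^2/3 + 81

Expand and integrate term by term over [-π, π]:
  ∫ (11x)^2 dx = 121·(2π^3/3); ∫ 2·11·(9)·x dx = 0 (odd integrand); ∫ 9^2 dx = 81·2π.
So (1/(2π)) ∫_{-π}^{π} (11x + 9)^2 dx = 121π^2/3 + 81 = 121π^2/3 + 81.
Parseval ⇒ Σ |c_n|^2 = 121π^2/3 + 81.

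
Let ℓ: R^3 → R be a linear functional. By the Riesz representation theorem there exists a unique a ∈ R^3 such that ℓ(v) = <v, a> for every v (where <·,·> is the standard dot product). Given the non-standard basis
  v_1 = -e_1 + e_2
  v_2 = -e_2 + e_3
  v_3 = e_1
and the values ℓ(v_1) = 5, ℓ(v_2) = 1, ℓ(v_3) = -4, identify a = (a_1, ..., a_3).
a = (-4, 1, 2)

Write a = (a_1, ..., a_3) in the standard basis. For each basis vector v_i, ℓ(v_i) = <v_i, a> is a linear equation in the a_j's. Collect the n equations into a matrix system V a = ℓ, where row i of V is v_i (expressed in the standard basis). Since V is invertible (lower-triangular with 1s on the diagonal, up to permutation), solve by back-substitution:
  V =
[[-1, 1, 0],
 [0, -1, 1],
 [1, 0, 0]]
  V a = (5, 1, -4)
Solving gives a = (-4, 1, 2).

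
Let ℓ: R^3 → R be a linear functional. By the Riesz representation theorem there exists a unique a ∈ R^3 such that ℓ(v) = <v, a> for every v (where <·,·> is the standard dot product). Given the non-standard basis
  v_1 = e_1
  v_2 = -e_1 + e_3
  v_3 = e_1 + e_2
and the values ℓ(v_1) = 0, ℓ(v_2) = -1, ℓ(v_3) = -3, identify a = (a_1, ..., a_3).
a = (0, -3, -1)

Write a = (a_1, ..., a_3) in the standard basis. For each basis vector v_i, ℓ(v_i) = <v_i, a> is a linear equation in the a_j's. Collect the n equations into a matrix system V a = ℓ, where row i of V is v_i (expressed in the standard basis). Since V is invertible (lower-triangular with 1s on the diagonal, up to permutation), solve by back-substitution:
  V =
[[1, 0, 0],
 [-1, 0, 1],
 [1, 1, 0]]
  V a = (0, -1, -3)
Solving gives a = (0, -3, -1).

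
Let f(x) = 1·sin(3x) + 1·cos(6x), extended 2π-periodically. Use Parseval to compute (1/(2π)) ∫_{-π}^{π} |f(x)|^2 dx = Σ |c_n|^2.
Σ |c_n|^2 = 1

Expand |f|^2 and use orthogonality of {sin(nx), cos(mx)} on [-π, π]:
  ∫_{-π}^{π} sin(nx)^2 dx = π, ∫ cos(mx)^2 dx = π, and cross terms integrate to 0.
So ∫_{-π}^{π} f(x)^2 dx = 1^2 · π + 1^2 · π = (1 + 1)π.
Divide by 2π: (1 + 1)/2 = 1.
By Parseval, this equals Σ |c_n|^2.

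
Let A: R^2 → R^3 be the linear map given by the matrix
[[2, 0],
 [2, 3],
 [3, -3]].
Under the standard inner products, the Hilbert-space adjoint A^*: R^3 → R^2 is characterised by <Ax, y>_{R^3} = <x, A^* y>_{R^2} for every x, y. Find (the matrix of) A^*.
A^* = A^T =
[[2, 2, 3],
 [0, 3, -3]]

For real matrices with standard dot products, the defining identity <Ax, y> = <x, A^* y> gives (Ax)^T y = x^T (A^*) y, i.e. x^T A^T y = x^T (A^*) y. Since this holds for all x, y, we must have A^* = A^T. Therefore
A^* =
[[2, 2, 3],
 [0, 3, -3]].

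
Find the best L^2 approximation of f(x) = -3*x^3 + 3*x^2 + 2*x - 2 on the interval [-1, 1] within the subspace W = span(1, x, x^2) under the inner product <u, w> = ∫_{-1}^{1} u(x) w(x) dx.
g(x) = 3*x^2 + x/5 - 2

The best approximation g ∈ W is the orthogonal projection of f onto W. Writing g = a_0 + a_1 x + a_2 x^2, the coefficients solve the normal equations G · a = b where
  G_{ij} = <φ_i, φ_j> and b_i = <f, φ_i>, with φ_0 = 1, φ_1 = x, φ_2 = x^2.
G =
  [2, 0, 2/3]
  [0, 2/3, 0]
  [2/3, 0, 2/5],
b = (-2, 2/15, -2/15).
Solving gives a_0 = -2, a_1 = 1/5, a_2 = 3, so
  g(x) = 3*x^2 + x/5 - 2.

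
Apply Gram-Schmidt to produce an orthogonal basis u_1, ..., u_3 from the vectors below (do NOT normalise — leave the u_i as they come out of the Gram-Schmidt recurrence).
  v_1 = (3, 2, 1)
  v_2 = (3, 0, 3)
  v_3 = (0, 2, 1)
Orthogonal basis:
  u_1 = (3, 2, 1)
  u_2 = (3/7, -12/7, 15/7)
  u_3 = (-1, 1, 1)

Apply the Gram-Schmidt recurrence
  u_1 = v_1
  u_i = v_i − Σ_{j<i} ((v_i · u_j) / (u_j · u_j)) · u_j.

Step by step this gives:
  u_1 = (3, 2, 1)
  u_2 = (3/7, -12/7, 15/7)
  u_3 = (-1, 1, 1)

Orthogonality check:
  u_2 · u_1 = 0 (should be 0)
  u_3 · u_1 = 0 (should be 0)
  u_3 · u_2 = 0 (should be 0)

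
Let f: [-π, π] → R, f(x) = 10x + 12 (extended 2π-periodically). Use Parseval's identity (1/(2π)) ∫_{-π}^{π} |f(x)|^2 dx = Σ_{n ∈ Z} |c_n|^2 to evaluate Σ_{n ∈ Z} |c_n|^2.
Σ |c_n|^2 = 100π^2/3 + 144

Expand and integrate term by term over [-π, π]:
  ∫ (10x)^2 dx = 100·(2π^3/3); ∫ 2·10·(12)·x dx = 0 (odd integrand); ∫ 12^2 dx = 144·2π.
So (1/(2π)) ∫_{-π}^{π} (10x + 12)^2 dx = 100π^2/3 + 144 = 100π^2/3 + 144.
Parseval ⇒ Σ |c_n|^2 = 100π^2/3 + 144.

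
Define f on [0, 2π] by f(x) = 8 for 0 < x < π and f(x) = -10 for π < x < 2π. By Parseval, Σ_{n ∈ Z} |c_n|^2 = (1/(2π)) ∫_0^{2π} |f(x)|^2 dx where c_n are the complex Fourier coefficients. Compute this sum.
Σ |c_n|^2 = 82

Parseval equates the L^2 energy of f (normalised by 1/(2π)) with the ℓ^2 sum of its Fourier coefficients: (1/(2π)) ∫_0^{2π} |f|^2 = Σ |c_n|^2.
Compute the left side: (1/(2π)) [∫_0^π 8^2 dx + ∫_π^{2π} (-10)^2 dx] = (1/(2π)) · (64π + 100π) = (64 + 100)/2 = 82.
So Σ_{n ∈ Z} |c_n|^2 = 82.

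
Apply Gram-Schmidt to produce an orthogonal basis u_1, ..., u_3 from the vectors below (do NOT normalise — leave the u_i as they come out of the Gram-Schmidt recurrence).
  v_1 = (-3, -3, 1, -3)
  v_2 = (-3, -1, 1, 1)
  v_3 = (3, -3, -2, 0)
Orthogonal basis:
  u_1 = (-3, -3, 1, -3)
  u_2 = (-27/14, 1/14, 9/14, 29/14)
  u_3 = (66/59, -186/59, -81/59, 93/59)

Apply the Gram-Schmidt recurrence
  u_1 = v_1
  u_i = v_i − Σ_{j<i} ((v_i · u_j) / (u_j · u_j)) · u_j.

Step by step this gives:
  u_1 = (-3, -3, 1, -3)
  u_2 = (-27/14, 1/14, 9/14, 29/14)
  u_3 = (66/59, -186/59, -81/59, 93/59)

Orthogonality check:
  u_2 · u_1 = 0 (should be 0)
  u_3 · u_1 = 0 (should be 0)
  u_3 · u_2 = 0 (should be 0)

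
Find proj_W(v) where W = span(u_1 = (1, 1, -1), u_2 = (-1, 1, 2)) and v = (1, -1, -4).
proj_W(v) = (13/7, -9/7, -24/7)

Set up U = [u_1 | ... | u_2] ∈ R^(3×2). The projector onto W = col(U) is P = U (U^T U)^(-1) U^T.
Compute U^T U =
  [3, -2]
  [-2, 6],
and U^T v = (4, -10).
Solve U^T U · c = U^T v for the coefficients: c = (2/7, -11/7). The projection is proj_W(v) = U c.
Check: (v - proj_W(v)) · u_1 = 0  (should be 0).
Check: (v - proj_W(v)) · u_2 = 0  (should be 0).
Result: proj_W(v) = (13/7, -9/7, -24/7).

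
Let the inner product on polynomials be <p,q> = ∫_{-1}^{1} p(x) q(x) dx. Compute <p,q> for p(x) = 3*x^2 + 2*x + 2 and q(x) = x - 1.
<p,q> = -14/3

Expand the product: p(x)·q(x) = 3*x^3 - x^2 - 2.
∫_{-1}^{1} of each monomial x^k gives [2/(k+1) if k even, 0 if k odd]. Integrating term-by-term (or equivalently evaluating the antiderivative F(x) = 3*x^4/4 - x^3/3 - 2*x at the endpoints):
  F(1) − F(−1) = -19/12 − (37/12) = -14/3.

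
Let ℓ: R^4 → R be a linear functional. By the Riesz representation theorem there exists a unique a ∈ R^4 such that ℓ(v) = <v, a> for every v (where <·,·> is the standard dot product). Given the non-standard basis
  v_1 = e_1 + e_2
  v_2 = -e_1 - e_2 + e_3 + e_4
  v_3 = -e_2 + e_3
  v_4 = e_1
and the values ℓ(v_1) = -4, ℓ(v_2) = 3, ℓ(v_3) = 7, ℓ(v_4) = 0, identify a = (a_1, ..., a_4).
a = (0, -4, 3, -4)

Write a = (a_1, ..., a_4) in the standard basis. For each basis vector v_i, ℓ(v_i) = <v_i, a> is a linear equation in the a_j's. Collect the n equations into a matrix system V a = ℓ, where row i of V is v_i (expressed in the standard basis). Since V is invertible (lower-triangular with 1s on the diagonal, up to permutation), solve by back-substitution:
  V =
[[1, 1, 0, 0],
 [-1, -1, 1, 1],
 [0, -1, 1, 0],
 [1, 0, 0, 0]]
  V a = (-4, 3, 7, 0)
Solving gives a = (0, -4, 3, -4).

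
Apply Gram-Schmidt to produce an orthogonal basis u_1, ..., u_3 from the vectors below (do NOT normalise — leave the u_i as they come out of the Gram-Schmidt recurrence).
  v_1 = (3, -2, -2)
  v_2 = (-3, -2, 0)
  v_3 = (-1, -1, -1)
Orthogonal basis:
  u_1 = (3, -2, -2)
  u_2 = (-36/17, -44/17, -10/17)
  u_3 = (-10/49, 15/49, -30/49)

Apply the Gram-Schmidt recurrence
  u_1 = v_1
  u_i = v_i − Σ_{j<i} ((v_i · u_j) / (u_j · u_j)) · u_j.

Step by step this gives:
  u_1 = (3, -2, -2)
  u_2 = (-36/17, -44/17, -10/17)
  u_3 = (-10/49, 15/49, -30/49)

Orthogonality check:
  u_2 · u_1 = 0 (should be 0)
  u_3 · u_1 = 0 (should be 0)
  u_3 · u_2 = 0 (should be 0)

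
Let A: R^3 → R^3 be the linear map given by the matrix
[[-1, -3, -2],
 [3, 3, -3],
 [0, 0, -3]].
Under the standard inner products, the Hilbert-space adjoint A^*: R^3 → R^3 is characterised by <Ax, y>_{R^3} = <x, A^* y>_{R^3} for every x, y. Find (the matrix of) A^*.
A^* = A^T =
[[-1, 3, 0],
 [-3, 3, 0],
 [-2, -3, -3]]

For real matrices with standard dot products, the defining identity <Ax, y> = <x, A^* y> gives (Ax)^T y = x^T (A^*) y, i.e. x^T A^T y = x^T (A^*) y. Since this holds for all x, y, we must have A^* = A^T. Therefore
A^* =
[[-1, 3, 0],
 [-3, 3, 0],
 [-2, -3, -3]].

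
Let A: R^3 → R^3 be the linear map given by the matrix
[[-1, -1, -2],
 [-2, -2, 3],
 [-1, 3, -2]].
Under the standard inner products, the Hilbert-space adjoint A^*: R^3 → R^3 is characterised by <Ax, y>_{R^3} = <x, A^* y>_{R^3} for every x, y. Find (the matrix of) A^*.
A^* = A^T =
[[-1, -2, -1],
 [-1, -2, 3],
 [-2, 3, -2]]

For real matrices with standard dot products, the defining identity <Ax, y> = <x, A^* y> gives (Ax)^T y = x^T (A^*) y, i.e. x^T A^T y = x^T (A^*) y. Since this holds for all x, y, we must have A^* = A^T. Therefore
A^* =
[[-1, -2, -1],
 [-1, -2, 3],
 [-2, 3, -2]].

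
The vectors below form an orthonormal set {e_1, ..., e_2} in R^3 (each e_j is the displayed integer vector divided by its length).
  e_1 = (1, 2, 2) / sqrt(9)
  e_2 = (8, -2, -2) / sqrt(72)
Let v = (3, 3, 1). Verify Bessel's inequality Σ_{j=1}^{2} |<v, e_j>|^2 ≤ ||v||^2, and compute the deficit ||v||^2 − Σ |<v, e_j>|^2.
Σ |<v, e_j>|^2 = 17; ||v||^2 = 19; deficit = 2

Write each e_j = u_j / sqrt(<u_j, u_j>) where u_j is the displayed integer vector. Then <v, e_j> = <v, u_j> / sqrt(<u_j, u_j>), so |<v, e_j>|^2 = <v, u_j>^2 / <u_j, u_j>.
Coefficients: <v, e_1> = 11/sqrt(9), <v, e_2> = 16/sqrt(72).
Square and sum: Σ |<v, e_j>|^2 = 17.
Compute ||v||^2 = v·v = 19.
Deficit = 19 − 17 = 2 ≥ 0, confirming Bessel's inequality. (The deficit equals ||v − Σ <v,e_j> e_j||^2, the squared distance from v to span{e_j}.)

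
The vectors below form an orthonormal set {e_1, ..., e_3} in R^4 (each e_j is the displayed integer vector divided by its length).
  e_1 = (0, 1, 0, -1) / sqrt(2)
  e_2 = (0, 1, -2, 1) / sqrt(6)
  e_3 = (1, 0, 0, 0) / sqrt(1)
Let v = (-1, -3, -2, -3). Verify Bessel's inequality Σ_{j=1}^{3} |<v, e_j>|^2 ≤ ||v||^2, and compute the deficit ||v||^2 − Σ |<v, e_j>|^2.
Σ |<v, e_j>|^2 = 5/3; ||v||^2 = 23; deficit = 64/3

Write each e_j = u_j / sqrt(<u_j, u_j>) where u_j is the displayed integer vector. Then <v, e_j> = <v, u_j> / sqrt(<u_j, u_j>), so |<v, e_j>|^2 = <v, u_j>^2 / <u_j, u_j>.
Coefficients: <v, e_1> = 0/sqrt(2), <v, e_2> = -2/sqrt(6), <v, e_3> = -1/sqrt(1).
Square and sum: Σ |<v, e_j>|^2 = 5/3.
Compute ||v||^2 = v·v = 23.
Deficit = 23 − 5/3 = 64/3 ≥ 0, confirming Bessel's inequality. (The deficit equals ||v − Σ <v,e_j> e_j||^2, the squared distance from v to span{e_j}.)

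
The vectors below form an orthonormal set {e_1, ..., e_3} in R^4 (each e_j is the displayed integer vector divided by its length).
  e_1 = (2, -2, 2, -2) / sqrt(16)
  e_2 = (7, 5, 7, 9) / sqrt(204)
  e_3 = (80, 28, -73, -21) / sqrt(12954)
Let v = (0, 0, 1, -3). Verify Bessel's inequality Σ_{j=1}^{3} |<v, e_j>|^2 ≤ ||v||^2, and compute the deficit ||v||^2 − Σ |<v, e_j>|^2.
Σ |<v, e_j>|^2 = 758/127; ||v||^2 = 10; deficit = 512/127

Write each e_j = u_j / sqrt(<u_j, u_j>) where u_j is the displayed integer vector. Then <v, e_j> = <v, u_j> / sqrt(<u_j, u_j>), so |<v, e_j>|^2 = <v, u_j>^2 / <u_j, u_j>.
Coefficients: <v, e_1> = 8/sqrt(16), <v, e_2> = -20/sqrt(204), <v, e_3> = -10/sqrt(12954).
Square and sum: Σ |<v, e_j>|^2 = 758/127.
Compute ||v||^2 = v·v = 10.
Deficit = 10 − 758/127 = 512/127 ≥ 0, confirming Bessel's inequality. (The deficit equals ||v − Σ <v,e_j> e_j||^2, the squared distance from v to span{e_j}.)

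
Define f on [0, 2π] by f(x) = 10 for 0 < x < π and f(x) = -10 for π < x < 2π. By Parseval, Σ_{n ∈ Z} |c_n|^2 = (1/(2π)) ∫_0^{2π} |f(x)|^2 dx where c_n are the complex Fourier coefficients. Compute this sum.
Σ |c_n|^2 = 100

Parseval equates the L^2 energy of f (normalised by 1/(2π)) with the ℓ^2 sum of its Fourier coefficients: (1/(2π)) ∫_0^{2π} |f|^2 = Σ |c_n|^2.
Compute the left side: (1/(2π)) [∫_0^π 10^2 dx + ∫_π^{2π} (-10)^2 dx] = (1/(2π)) · (100π + 100π) = (100 + 100)/2 = 100.
So Σ_{n ∈ Z} |c_n|^2 = 100.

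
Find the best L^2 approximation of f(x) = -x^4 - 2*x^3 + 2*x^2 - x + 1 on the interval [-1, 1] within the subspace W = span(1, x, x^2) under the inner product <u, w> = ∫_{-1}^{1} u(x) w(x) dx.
g(x) = 8*x^2/7 - 11*x/5 + 38/35

The best approximation g ∈ W is the orthogonal projection of f onto W. Writing g = a_0 + a_1 x + a_2 x^2, the coefficients solve the normal equations G · a = b where
  G_{ij} = <φ_i, φ_j> and b_i = <f, φ_i>, with φ_0 = 1, φ_1 = x, φ_2 = x^2.
G =
  [2, 0, 2/3]
  [0, 2/3, 0]
  [2/3, 0, 2/5],
b = (44/15, -22/15, 124/105).
Solving gives a_0 = 38/35, a_1 = -11/5, a_2 = 8/7, so
  g(x) = 8*x^2/7 - 11*x/5 + 38/35.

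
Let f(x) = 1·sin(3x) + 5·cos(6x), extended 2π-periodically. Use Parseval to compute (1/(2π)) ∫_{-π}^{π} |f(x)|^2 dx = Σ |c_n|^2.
Σ |c_n|^2 = 13

Expand |f|^2 and use orthogonality of {sin(nx), cos(mx)} on [-π, π]:
  ∫_{-π}^{π} sin(nx)^2 dx = π, ∫ cos(mx)^2 dx = π, and cross terms integrate to 0.
So ∫_{-π}^{π} f(x)^2 dx = 1^2 · π + 5^2 · π = (1 + 25)π.
Divide by 2π: (1 + 25)/2 = 13.
By Parseval, this equals Σ |c_n|^2.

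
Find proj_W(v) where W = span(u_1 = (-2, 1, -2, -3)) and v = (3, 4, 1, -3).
proj_W(v) = (-5/9, 5/18, -5/9, -5/6)

Set up U = [u_1 | ... | u_1] ∈ R^(4×1). The projector onto W = col(U) is P = U (U^T U)^(-1) U^T.
Compute U^T U =
  [18],
and U^T v = (5).
Solve U^T U · c = U^T v for the coefficients: c = (5/18). The projection is proj_W(v) = U c.
Check: (v - proj_W(v)) · u_1 = 0  (should be 0).
Result: proj_W(v) = (-5/9, 5/18, -5/9, -5/6).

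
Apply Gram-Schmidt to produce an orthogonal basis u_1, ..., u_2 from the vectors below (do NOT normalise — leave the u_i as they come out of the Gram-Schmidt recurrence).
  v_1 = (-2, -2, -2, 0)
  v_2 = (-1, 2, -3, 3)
Orthogonal basis:
  u_1 = (-2, -2, -2, 0)
  u_2 = (-1/3, 8/3, -7/3, 3)

Apply the Gram-Schmidt recurrence
  u_1 = v_1
  u_i = v_i − Σ_{j<i} ((v_i · u_j) / (u_j · u_j)) · u_j.

Step by step this gives:
  u_1 = (-2, -2, -2, 0)
  u_2 = (-1/3, 8/3, -7/3, 3)

Orthogonality check:
  u_2 · u_1 = 0 (should be 0)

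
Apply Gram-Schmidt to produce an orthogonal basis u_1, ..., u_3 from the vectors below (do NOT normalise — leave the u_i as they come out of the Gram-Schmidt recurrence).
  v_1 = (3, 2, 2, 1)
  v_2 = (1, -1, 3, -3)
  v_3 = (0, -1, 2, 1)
Orthogonal basis:
  u_1 = (3, 2, 2, 1)
  u_2 = (1/3, -13/9, 23/9, -29/9)
  u_3 = (-24/43, -93/86, 105/86, 60/43)

Apply the Gram-Schmidt recurrence
  u_1 = v_1
  u_i = v_i − Σ_{j<i} ((v_i · u_j) / (u_j · u_j)) · u_j.

Step by step this gives:
  u_1 = (3, 2, 2, 1)
  u_2 = (1/3, -13/9, 23/9, -29/9)
  u_3 = (-24/43, -93/86, 105/86, 60/43)

Orthogonality check:
  u_2 · u_1 = 0 (should be 0)
  u_3 · u_1 = 0 (should be 0)
  u_3 · u_2 = 0 (should be 0)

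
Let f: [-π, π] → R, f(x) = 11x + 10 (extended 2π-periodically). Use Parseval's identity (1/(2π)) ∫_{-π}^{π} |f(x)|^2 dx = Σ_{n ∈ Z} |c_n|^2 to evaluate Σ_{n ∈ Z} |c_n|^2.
Σ |c_n|^2 = 121π^2/3 + 100

Expand and integrate term by term over [-π, π]:
  ∫ (11x)^2 dx = 121·(2π^3/3); ∫ 2·11·(10)·x dx = 0 (odd integrand); ∫ 10^2 dx = 100·2π.
So (1/(2π)) ∫_{-π}^{π} (11x + 10)^2 dx = 121π^2/3 + 100 = 121π^2/3 + 100.
Parseval ⇒ Σ |c_n|^2 = 121π^2/3 + 100.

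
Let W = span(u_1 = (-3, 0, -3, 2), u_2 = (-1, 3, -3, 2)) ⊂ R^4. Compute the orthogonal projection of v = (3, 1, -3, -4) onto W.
proj_W(v) = (9/5, 9/5, 3/5, -2/5)

Set up U = [u_1 | ... | u_2] ∈ R^(4×2). The projector onto W = col(U) is P = U (U^T U)^(-1) U^T.
Compute U^T U =
  [22, 16]
  [16, 23],
and U^T v = (-8, 1).
Solve U^T U · c = U^T v for the coefficients: c = (-4/5, 3/5). The projection is proj_W(v) = U c.
Check: (v - proj_W(v)) · u_1 = 0  (should be 0).
Check: (v - proj_W(v)) · u_2 = 0  (should be 0).
Result: proj_W(v) = (9/5, 9/5, 3/5, -2/5).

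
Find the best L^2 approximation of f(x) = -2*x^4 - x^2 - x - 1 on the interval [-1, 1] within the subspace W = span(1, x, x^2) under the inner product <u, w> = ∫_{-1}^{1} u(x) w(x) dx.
g(x) = -19*x^2/7 - x - 29/35

The best approximation g ∈ W is the orthogonal projection of f onto W. Writing g = a_0 + a_1 x + a_2 x^2, the coefficients solve the normal equations G · a = b where
  G_{ij} = <φ_i, φ_j> and b_i = <f, φ_i>, with φ_0 = 1, φ_1 = x, φ_2 = x^2.
G =
  [2, 0, 2/3]
  [0, 2/3, 0]
  [2/3, 0, 2/5],
b = (-52/15, -2/3, -172/105).
Solving gives a_0 = -29/35, a_1 = -1, a_2 = -19/7, so
  g(x) = -19*x^2/7 - x - 29/35.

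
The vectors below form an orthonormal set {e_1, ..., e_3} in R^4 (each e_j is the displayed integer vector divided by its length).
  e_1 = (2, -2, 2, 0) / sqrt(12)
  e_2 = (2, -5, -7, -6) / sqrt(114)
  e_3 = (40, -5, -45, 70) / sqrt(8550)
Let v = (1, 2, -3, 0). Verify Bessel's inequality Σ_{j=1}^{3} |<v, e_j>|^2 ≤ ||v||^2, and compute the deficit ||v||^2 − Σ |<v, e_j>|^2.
Σ |<v, e_j>|^2 = 10; ||v||^2 = 14; deficit = 4

Write each e_j = u_j / sqrt(<u_j, u_j>) where u_j is the displayed integer vector. Then <v, e_j> = <v, u_j> / sqrt(<u_j, u_j>), so |<v, e_j>|^2 = <v, u_j>^2 / <u_j, u_j>.
Coefficients: <v, e_1> = -8/sqrt(12), <v, e_2> = 13/sqrt(114), <v, e_3> = 165/sqrt(8550).
Square and sum: Σ |<v, e_j>|^2 = 10.
Compute ||v||^2 = v·v = 14.
Deficit = 14 − 10 = 4 ≥ 0, confirming Bessel's inequality. (The deficit equals ||v − Σ <v,e_j> e_j||^2, the squared distance from v to span{e_j}.)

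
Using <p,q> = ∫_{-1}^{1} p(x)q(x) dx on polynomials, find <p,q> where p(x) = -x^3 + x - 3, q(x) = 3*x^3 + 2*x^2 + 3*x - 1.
<p,q> = 22/7

Expand the product: p(x)·q(x) = -3*x^6 - 2*x^5 - 6*x^3 - 3*x^2 - 10*x + 3.
∫_{-1}^{1} of each monomial x^k gives [2/(k+1) if k even, 0 if k odd]. Integrating term-by-term (or equivalently evaluating the antiderivative F(x) = -3*x^7/7 - x^6/3 - 3*x^4/2 - x^3 - 5*x^2 + 3*x at the endpoints):
  F(1) − F(−1) = -221/42 − (-353/42) = 22/7.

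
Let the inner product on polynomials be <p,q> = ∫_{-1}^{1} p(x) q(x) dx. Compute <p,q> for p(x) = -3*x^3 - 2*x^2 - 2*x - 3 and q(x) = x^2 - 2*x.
<p,q> = 34/15

Expand the product: p(x)·q(x) = -3*x^5 + 4*x^4 + 2*x^3 + x^2 + 6*x.
∫_{-1}^{1} of each monomial x^k gives [2/(k+1) if k even, 0 if k odd]. Integrating term-by-term (or equivalently evaluating the antiderivative F(x) = -x^6/2 + 4*x^5/5 + x^4/2 + x^3/3 + 3*x^2 at the endpoints):
  F(1) − F(−1) = 62/15 − (28/15) = 34/15.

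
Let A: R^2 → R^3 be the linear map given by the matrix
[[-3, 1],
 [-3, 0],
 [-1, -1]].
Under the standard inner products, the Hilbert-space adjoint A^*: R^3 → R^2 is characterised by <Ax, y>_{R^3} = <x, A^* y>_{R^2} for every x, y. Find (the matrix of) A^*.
A^* = A^T =
[[-3, -3, -1],
 [1, 0, -1]]

For real matrices with standard dot products, the defining identity <Ax, y> = <x, A^* y> gives (Ax)^T y = x^T (A^*) y, i.e. x^T A^T y = x^T (A^*) y. Since this holds for all x, y, we must have A^* = A^T. Therefore
A^* =
[[-3, -3, -1],
 [1, 0, -1]].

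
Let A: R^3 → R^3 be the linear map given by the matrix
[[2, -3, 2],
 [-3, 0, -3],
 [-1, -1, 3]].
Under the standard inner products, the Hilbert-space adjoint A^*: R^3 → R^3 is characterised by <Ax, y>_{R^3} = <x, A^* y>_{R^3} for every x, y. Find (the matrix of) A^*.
A^* = A^T =
[[2, -3, -1],
 [-3, 0, -1],
 [2, -3, 3]]

For real matrices with standard dot products, the defining identity <Ax, y> = <x, A^* y> gives (Ax)^T y = x^T (A^*) y, i.e. x^T A^T y = x^T (A^*) y. Since this holds for all x, y, we must have A^* = A^T. Therefore
A^* =
[[2, -3, -1],
 [-3, 0, -1],
 [2, -3, 3]].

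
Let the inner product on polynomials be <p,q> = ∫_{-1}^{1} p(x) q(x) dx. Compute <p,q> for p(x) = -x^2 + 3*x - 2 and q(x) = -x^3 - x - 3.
<p,q> = 54/5

Expand the product: p(x)·q(x) = x^5 - 3*x^4 + 3*x^3 - 7*x + 6.
∫_{-1}^{1} of each monomial x^k gives [2/(k+1) if k even, 0 if k odd]. Integrating term-by-term (or equivalently evaluating the antiderivative F(x) = x^6/6 - 3*x^5/5 + 3*x^4/4 - 7*x^2/2 + 6*x at the endpoints):
  F(1) − F(−1) = 169/60 − (-479/60) = 54/5.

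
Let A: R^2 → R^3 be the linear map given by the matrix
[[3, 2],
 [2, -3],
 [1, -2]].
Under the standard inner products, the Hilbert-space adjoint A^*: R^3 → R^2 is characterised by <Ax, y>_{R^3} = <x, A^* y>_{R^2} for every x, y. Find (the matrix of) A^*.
A^* = A^T =
[[3, 2, 1],
 [2, -3, -2]]

For real matrices with standard dot products, the defining identity <Ax, y> = <x, A^* y> gives (Ax)^T y = x^T (A^*) y, i.e. x^T A^T y = x^T (A^*) y. Since this holds for all x, y, we must have A^* = A^T. Therefore
A^* =
[[3, 2, 1],
 [2, -3, -2]].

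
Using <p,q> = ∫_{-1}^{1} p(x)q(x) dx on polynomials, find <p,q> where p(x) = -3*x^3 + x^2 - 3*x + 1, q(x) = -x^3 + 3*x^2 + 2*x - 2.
<p,q> = -136/21

Expand the product: p(x)·q(x) = 3*x^6 - 10*x^5 - 2*x^3 - 5*x^2 + 8*x - 2.
∫_{-1}^{1} of each monomial x^k gives [2/(k+1) if k even, 0 if k odd]. Integrating term-by-term (or equivalently evaluating the antiderivative F(x) = 3*x^7/7 - 5*x^6/3 - x^4/2 - 5*x^3/3 + 4*x^2 - 2*x at the endpoints):
  F(1) − F(−1) = -59/42 − (71/14) = -136/21.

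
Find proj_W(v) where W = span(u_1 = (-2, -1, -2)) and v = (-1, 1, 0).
proj_W(v) = (-2/9, -1/9, -2/9)

Set up U = [u_1 | ... | u_1] ∈ R^(3×1). The projector onto W = col(U) is P = U (U^T U)^(-1) U^T.
Compute U^T U =
  [9],
and U^T v = (1).
Solve U^T U · c = U^T v for the coefficients: c = (1/9). The projection is proj_W(v) = U c.
Check: (v - proj_W(v)) · u_1 = 0  (should be 0).
Result: proj_W(v) = (-2/9, -1/9, -2/9).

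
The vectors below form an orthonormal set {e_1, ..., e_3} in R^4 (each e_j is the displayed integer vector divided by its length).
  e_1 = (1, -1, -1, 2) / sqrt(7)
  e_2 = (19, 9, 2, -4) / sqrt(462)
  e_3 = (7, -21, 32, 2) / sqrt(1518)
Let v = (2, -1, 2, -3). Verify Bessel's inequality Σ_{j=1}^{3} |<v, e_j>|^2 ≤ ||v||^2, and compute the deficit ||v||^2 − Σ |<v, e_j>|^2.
Σ |<v, e_j>|^2 = 314/23; ||v||^2 = 18; deficit = 100/23

Write each e_j = u_j / sqrt(<u_j, u_j>) where u_j is the displayed integer vector. Then <v, e_j> = <v, u_j> / sqrt(<u_j, u_j>), so |<v, e_j>|^2 = <v, u_j>^2 / <u_j, u_j>.
Coefficients: <v, e_1> = -5/sqrt(7), <v, e_2> = 45/sqrt(462), <v, e_3> = 93/sqrt(1518).
Square and sum: Σ |<v, e_j>|^2 = 314/23.
Compute ||v||^2 = v·v = 18.
Deficit = 18 − 314/23 = 100/23 ≥ 0, confirming Bessel's inequality. (The deficit equals ||v − Σ <v,e_j> e_j||^2, the squared distance from v to span{e_j}.)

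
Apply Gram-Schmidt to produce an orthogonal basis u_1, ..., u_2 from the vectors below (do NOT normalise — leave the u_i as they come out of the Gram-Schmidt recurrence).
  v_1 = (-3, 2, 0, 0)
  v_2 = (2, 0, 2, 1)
Orthogonal basis:
  u_1 = (-3, 2, 0, 0)
  u_2 = (8/13, 12/13, 2, 1)

Apply the Gram-Schmidt recurrence
  u_1 = v_1
  u_i = v_i − Σ_{j<i} ((v_i · u_j) / (u_j · u_j)) · u_j.

Step by step this gives:
  u_1 = (-3, 2, 0, 0)
  u_2 = (8/13, 12/13, 2, 1)

Orthogonality check:
  u_2 · u_1 = 0 (should be 0)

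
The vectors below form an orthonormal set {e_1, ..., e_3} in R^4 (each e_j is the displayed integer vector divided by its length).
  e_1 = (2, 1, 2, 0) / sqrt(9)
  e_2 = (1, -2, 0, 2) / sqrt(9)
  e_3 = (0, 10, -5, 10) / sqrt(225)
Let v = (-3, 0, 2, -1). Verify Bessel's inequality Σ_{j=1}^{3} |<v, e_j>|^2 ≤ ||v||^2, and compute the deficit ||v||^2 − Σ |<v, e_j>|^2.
Σ |<v, e_j>|^2 = 5; ||v||^2 = 14; deficit = 9

Write each e_j = u_j / sqrt(<u_j, u_j>) where u_j is the displayed integer vector. Then <v, e_j> = <v, u_j> / sqrt(<u_j, u_j>), so |<v, e_j>|^2 = <v, u_j>^2 / <u_j, u_j>.
Coefficients: <v, e_1> = -2/sqrt(9), <v, e_2> = -5/sqrt(9), <v, e_3> = -20/sqrt(225).
Square and sum: Σ |<v, e_j>|^2 = 5.
Compute ||v||^2 = v·v = 14.
Deficit = 14 − 5 = 9 ≥ 0, confirming Bessel's inequality. (The deficit equals ||v − Σ <v,e_j> e_j||^2, the squared distance from v to span{e_j}.)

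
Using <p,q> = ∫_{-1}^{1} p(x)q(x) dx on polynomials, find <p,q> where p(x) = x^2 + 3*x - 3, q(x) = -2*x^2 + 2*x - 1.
<p,q> = 188/15

Expand the product: p(x)·q(x) = -2*x^4 - 4*x^3 + 11*x^2 - 9*x + 3.
∫_{-1}^{1} of each monomial x^k gives [2/(k+1) if k even, 0 if k odd]. Integrating term-by-term (or equivalently evaluating the antiderivative F(x) = -2*x^5/5 - x^4 + 11*x^3/3 - 9*x^2/2 + 3*x at the endpoints):
  F(1) − F(−1) = 23/30 − (-353/30) = 188/15.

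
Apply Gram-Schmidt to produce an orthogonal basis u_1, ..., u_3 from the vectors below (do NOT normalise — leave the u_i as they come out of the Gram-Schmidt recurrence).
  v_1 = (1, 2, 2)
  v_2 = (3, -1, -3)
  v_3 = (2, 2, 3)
Orthogonal basis:
  u_1 = (1, 2, 2)
  u_2 = (32/9, 1/9, -17/9)
  u_3 = (22/73, -99/146, 77/146)

Apply the Gram-Schmidt recurrence
  u_1 = v_1
  u_i = v_i − Σ_{j<i} ((v_i · u_j) / (u_j · u_j)) · u_j.

Step by step this gives:
  u_1 = (1, 2, 2)
  u_2 = (32/9, 1/9, -17/9)
  u_3 = (22/73, -99/146, 77/146)

Orthogonality check:
  u_2 · u_1 = 0 (should be 0)
  u_3 · u_1 = 0 (should be 0)
  u_3 · u_2 = 0 (should be 0)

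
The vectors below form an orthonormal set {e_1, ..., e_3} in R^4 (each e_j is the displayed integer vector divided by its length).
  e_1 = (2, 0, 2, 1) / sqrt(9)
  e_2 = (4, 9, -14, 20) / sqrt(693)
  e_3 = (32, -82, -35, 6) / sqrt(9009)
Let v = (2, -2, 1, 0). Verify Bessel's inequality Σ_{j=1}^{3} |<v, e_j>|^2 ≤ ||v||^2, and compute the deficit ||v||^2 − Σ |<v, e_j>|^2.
Σ |<v, e_j>|^2 = 1049/117; ||v||^2 = 9; deficit = 4/117

Write each e_j = u_j / sqrt(<u_j, u_j>) where u_j is the displayed integer vector. Then <v, e_j> = <v, u_j> / sqrt(<u_j, u_j>), so |<v, e_j>|^2 = <v, u_j>^2 / <u_j, u_j>.
Coefficients: <v, e_1> = 6/sqrt(9), <v, e_2> = -24/sqrt(693), <v, e_3> = 193/sqrt(9009).
Square and sum: Σ |<v, e_j>|^2 = 1049/117.
Compute ||v||^2 = v·v = 9.
Deficit = 9 − 1049/117 = 4/117 ≥ 0, confirming Bessel's inequality. (The deficit equals ||v − Σ <v,e_j> e_j||^2, the squared distance from v to span{e_j}.)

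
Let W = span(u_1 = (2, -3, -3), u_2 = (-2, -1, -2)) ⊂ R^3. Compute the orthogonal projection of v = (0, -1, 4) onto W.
proj_W(v) = (126/173, 247/173, 356/173)

Set up U = [u_1 | ... | u_2] ∈ R^(3×2). The projector onto W = col(U) is P = U (U^T U)^(-1) U^T.
Compute U^T U =
  [22, 5]
  [5, 9],
and U^T v = (-9, -7).
Solve U^T U · c = U^T v for the coefficients: c = (-46/173, -109/173). The projection is proj_W(v) = U c.
Check: (v - proj_W(v)) · u_1 = 0  (should be 0).
Check: (v - proj_W(v)) · u_2 = 0  (should be 0).
Result: proj_W(v) = (126/173, 247/173, 356/173).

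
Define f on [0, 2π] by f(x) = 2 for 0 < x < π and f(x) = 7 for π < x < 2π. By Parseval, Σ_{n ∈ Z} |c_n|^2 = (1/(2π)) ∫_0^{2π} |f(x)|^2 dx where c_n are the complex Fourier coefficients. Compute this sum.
Σ |c_n|^2 = 53/2

Parseval equates the L^2 energy of f (normalised by 1/(2π)) with the ℓ^2 sum of its Fourier coefficients: (1/(2π)) ∫_0^{2π} |f|^2 = Σ |c_n|^2.
Compute the left side: (1/(2π)) [∫_0^π 2^2 dx + ∫_π^{2π} 7^2 dx] = (1/(2π)) · (4π + 49π) = (4 + 49)/2 = 53/2.
So Σ_{n ∈ Z} |c_n|^2 = 53/2.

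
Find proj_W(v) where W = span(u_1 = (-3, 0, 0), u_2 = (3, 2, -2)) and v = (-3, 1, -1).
proj_W(v) = (-3, 1, -1)

Set up U = [u_1 | ... | u_2] ∈ R^(3×2). The projector onto W = col(U) is P = U (U^T U)^(-1) U^T.
Compute U^T U =
  [9, -9]
  [-9, 17],
and U^T v = (9, -5).
Solve U^T U · c = U^T v for the coefficients: c = (3/2, 1/2). The projection is proj_W(v) = U c.
Check: (v - proj_W(v)) · u_1 = 0  (should be 0).
Check: (v - proj_W(v)) · u_2 = 0  (should be 0).
Result: proj_W(v) = (-3, 1, -1).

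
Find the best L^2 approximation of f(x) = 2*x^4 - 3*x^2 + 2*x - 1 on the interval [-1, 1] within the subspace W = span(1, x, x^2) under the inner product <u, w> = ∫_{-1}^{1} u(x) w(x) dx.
g(x) = -9*x^2/7 + 2*x - 41/35

The best approximation g ∈ W is the orthogonal projection of f onto W. Writing g = a_0 + a_1 x + a_2 x^2, the coefficients solve the normal equations G · a = b where
  G_{ij} = <φ_i, φ_j> and b_i = <f, φ_i>, with φ_0 = 1, φ_1 = x, φ_2 = x^2.
G =
  [2, 0, 2/3]
  [0, 2/3, 0]
  [2/3, 0, 2/5],
b = (-16/5, 4/3, -136/105).
Solving gives a_0 = -41/35, a_1 = 2, a_2 = -9/7, so
  g(x) = -9*x^2/7 + 2*x - 41/35.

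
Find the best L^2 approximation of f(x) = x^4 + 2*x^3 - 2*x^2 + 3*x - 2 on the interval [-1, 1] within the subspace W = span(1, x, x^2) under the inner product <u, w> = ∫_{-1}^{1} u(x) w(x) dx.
g(x) = -8*x^2/7 + 21*x/5 - 73/35

The best approximation g ∈ W is the orthogonal projection of f onto W. Writing g = a_0 + a_1 x + a_2 x^2, the coefficients solve the normal equations G · a = b where
  G_{ij} = <φ_i, φ_j> and b_i = <f, φ_i>, with φ_0 = 1, φ_1 = x, φ_2 = x^2.
G =
  [2, 0, 2/3]
  [0, 2/3, 0]
  [2/3, 0, 2/5],
b = (-74/15, 14/5, -194/105).
Solving gives a_0 = -73/35, a_1 = 21/5, a_2 = -8/7, so
  g(x) = -8*x^2/7 + 21*x/5 - 73/35.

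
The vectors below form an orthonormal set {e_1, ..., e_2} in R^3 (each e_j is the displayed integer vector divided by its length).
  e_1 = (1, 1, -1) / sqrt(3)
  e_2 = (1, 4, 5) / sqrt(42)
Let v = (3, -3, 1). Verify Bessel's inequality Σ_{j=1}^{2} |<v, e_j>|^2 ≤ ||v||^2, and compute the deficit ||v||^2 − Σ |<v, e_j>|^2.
Σ |<v, e_j>|^2 = 5/7; ||v||^2 = 19; deficit = 128/7

Write each e_j = u_j / sqrt(<u_j, u_j>) where u_j is the displayed integer vector. Then <v, e_j> = <v, u_j> / sqrt(<u_j, u_j>), so |<v, e_j>|^2 = <v, u_j>^2 / <u_j, u_j>.
Coefficients: <v, e_1> = -1/sqrt(3), <v, e_2> = -4/sqrt(42).
Square and sum: Σ |<v, e_j>|^2 = 5/7.
Compute ||v||^2 = v·v = 19.
Deficit = 19 − 5/7 = 128/7 ≥ 0, confirming Bessel's inequality. (The deficit equals ||v − Σ <v,e_j> e_j||^2, the squared distance from v to span{e_j}.)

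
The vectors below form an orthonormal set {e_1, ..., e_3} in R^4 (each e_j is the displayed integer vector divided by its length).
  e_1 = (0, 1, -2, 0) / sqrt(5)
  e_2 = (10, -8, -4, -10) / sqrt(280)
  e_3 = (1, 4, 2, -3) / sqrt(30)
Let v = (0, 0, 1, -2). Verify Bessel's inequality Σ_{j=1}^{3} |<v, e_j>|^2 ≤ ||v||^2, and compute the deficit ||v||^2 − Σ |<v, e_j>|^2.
Σ |<v, e_j>|^2 = 404/105; ||v||^2 = 5; deficit = 121/105

Write each e_j = u_j / sqrt(<u_j, u_j>) where u_j is the displayed integer vector. Then <v, e_j> = <v, u_j> / sqrt(<u_j, u_j>), so |<v, e_j>|^2 = <v, u_j>^2 / <u_j, u_j>.
Coefficients: <v, e_1> = -2/sqrt(5), <v, e_2> = 16/sqrt(280), <v, e_3> = 8/sqrt(30).
Square and sum: Σ |<v, e_j>|^2 = 404/105.
Compute ||v||^2 = v·v = 5.
Deficit = 5 − 404/105 = 121/105 ≥ 0, confirming Bessel's inequality. (The deficit equals ||v − Σ <v,e_j> e_j||^2, the squared distance from v to span{e_j}.)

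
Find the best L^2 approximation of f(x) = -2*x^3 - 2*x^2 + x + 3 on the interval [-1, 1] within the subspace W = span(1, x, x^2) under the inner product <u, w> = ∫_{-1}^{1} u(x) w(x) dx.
g(x) = -2*x^2 - x/5 + 3

The best approximation g ∈ W is the orthogonal projection of f onto W. Writing g = a_0 + a_1 x + a_2 x^2, the coefficients solve the normal equations G · a = b where
  G_{ij} = <φ_i, φ_j> and b_i = <f, φ_i>, with φ_0 = 1, φ_1 = x, φ_2 = x^2.
G =
  [2, 0, 2/3]
  [0, 2/3, 0]
  [2/3, 0, 2/5],
b = (14/3, -2/15, 6/5).
Solving gives a_0 = 3, a_1 = -1/5, a_2 = -2, so
  g(x) = -2*x^2 - x/5 + 3.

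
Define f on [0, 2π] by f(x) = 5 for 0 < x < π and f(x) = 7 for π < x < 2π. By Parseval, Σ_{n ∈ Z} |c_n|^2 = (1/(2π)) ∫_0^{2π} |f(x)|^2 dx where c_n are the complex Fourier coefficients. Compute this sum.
Σ |c_n|^2 = 37

Parseval equates the L^2 energy of f (normalised by 1/(2π)) with the ℓ^2 sum of its Fourier coefficients: (1/(2π)) ∫_0^{2π} |f|^2 = Σ |c_n|^2.
Compute the left side: (1/(2π)) [∫_0^π 5^2 dx + ∫_π^{2π} 7^2 dx] = (1/(2π)) · (25π + 49π) = (25 + 49)/2 = 37.
So Σ_{n ∈ Z} |c_n|^2 = 37.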